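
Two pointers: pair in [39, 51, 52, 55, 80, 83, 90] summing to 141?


lo=0(39)+hi=6(90)=129
lo=1(51)+hi=6(90)=141

Yes: 51+90=141


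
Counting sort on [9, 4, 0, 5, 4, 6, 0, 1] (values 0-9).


Input: [9, 4, 0, 5, 4, 6, 0, 1]
Counts: [2, 1, 0, 0, 2, 1, 1, 0, 0, 1]

Sorted: [0, 0, 1, 4, 4, 5, 6, 9]


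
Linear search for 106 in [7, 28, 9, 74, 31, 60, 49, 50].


i=0: 7!=106
i=1: 28!=106
i=2: 9!=106
i=3: 74!=106
i=4: 31!=106
i=5: 60!=106
i=6: 49!=106
i=7: 50!=106

Not found, 8 comps


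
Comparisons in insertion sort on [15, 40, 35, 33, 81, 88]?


Algorithm: insertion sort
Input: [15, 40, 35, 33, 81, 88]
Sorted: [15, 33, 35, 40, 81, 88]

8


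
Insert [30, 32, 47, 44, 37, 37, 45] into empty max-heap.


Insert 30: [30]
Insert 32: [32, 30]
Insert 47: [47, 30, 32]
Insert 44: [47, 44, 32, 30]
Insert 37: [47, 44, 32, 30, 37]
Insert 37: [47, 44, 37, 30, 37, 32]
Insert 45: [47, 44, 45, 30, 37, 32, 37]

Final heap: [47, 44, 45, 30, 37, 32, 37]


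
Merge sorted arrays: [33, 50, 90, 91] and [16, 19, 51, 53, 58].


Take 16 from B
Take 19 from B
Take 33 from A
Take 50 from A
Take 51 from B
Take 53 from B
Take 58 from B

Merged: [16, 19, 33, 50, 51, 53, 58, 90, 91]


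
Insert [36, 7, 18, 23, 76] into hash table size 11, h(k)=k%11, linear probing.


Insert 36: h=3 -> slot 3
Insert 7: h=7 -> slot 7
Insert 18: h=7, 1 probes -> slot 8
Insert 23: h=1 -> slot 1
Insert 76: h=10 -> slot 10

Table: [None, 23, None, 36, None, None, None, 7, 18, None, 76]


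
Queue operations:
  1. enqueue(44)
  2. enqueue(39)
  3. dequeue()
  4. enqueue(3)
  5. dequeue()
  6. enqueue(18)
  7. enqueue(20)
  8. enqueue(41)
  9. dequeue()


enqueue(44) -> [44]
enqueue(39) -> [44, 39]
dequeue()->44, [39]
enqueue(3) -> [39, 3]
dequeue()->39, [3]
enqueue(18) -> [3, 18]
enqueue(20) -> [3, 18, 20]
enqueue(41) -> [3, 18, 20, 41]
dequeue()->3, [18, 20, 41]

Final queue: [18, 20, 41]


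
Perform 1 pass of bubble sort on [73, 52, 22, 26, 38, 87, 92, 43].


Initial: [73, 52, 22, 26, 38, 87, 92, 43]
Pass 1: [52, 22, 26, 38, 73, 87, 43, 92] (5 swaps)

After 1 pass: [52, 22, 26, 38, 73, 87, 43, 92]


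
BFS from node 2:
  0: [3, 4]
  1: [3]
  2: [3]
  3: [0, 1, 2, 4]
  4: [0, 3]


Visit 2, enqueue [3]
Visit 3, enqueue [0, 1, 4]
Visit 0, enqueue []
Visit 1, enqueue []
Visit 4, enqueue []

BFS order: [2, 3, 0, 1, 4]


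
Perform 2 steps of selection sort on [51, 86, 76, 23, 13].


Initial: [51, 86, 76, 23, 13]
Step 1: min=13 at 4
  Swap: [13, 86, 76, 23, 51]
Step 2: min=23 at 3
  Swap: [13, 23, 76, 86, 51]

After 2 steps: [13, 23, 76, 86, 51]


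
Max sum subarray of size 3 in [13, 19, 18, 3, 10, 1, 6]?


[0:3]: 50
[1:4]: 40
[2:5]: 31
[3:6]: 14
[4:7]: 17

Max: 50 at [0:3]


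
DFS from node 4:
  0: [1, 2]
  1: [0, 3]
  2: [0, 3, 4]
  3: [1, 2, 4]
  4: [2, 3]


Visit 4, push [3, 2]
Visit 2, push [3, 0]
Visit 0, push [1]
Visit 1, push [3]
Visit 3, push []

DFS order: [4, 2, 0, 1, 3]


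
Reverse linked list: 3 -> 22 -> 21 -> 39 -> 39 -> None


Step 1: curr=3, set curr.next=prev(None) | reversed so far: 3
Step 2: curr=22, set curr.next=prev(3) | reversed so far: 22 -> 3
Step 3: curr=21, set curr.next=prev(22) | reversed so far: 21 -> 22 -> 3
Step 4: curr=39, set curr.next=prev(21) | reversed so far: 39 -> 21 -> 22 -> 3
Step 5: curr=39, set curr.next=prev(39) | reversed so far: 39 -> 39 -> 21 -> 22 -> 3

39 -> 39 -> 21 -> 22 -> 3 -> None


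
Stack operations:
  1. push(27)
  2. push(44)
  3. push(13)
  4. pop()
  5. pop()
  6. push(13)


push(27) -> [27]
push(44) -> [27, 44]
push(13) -> [27, 44, 13]
pop()->13, [27, 44]
pop()->44, [27]
push(13) -> [27, 13]

Final stack: [27, 13]


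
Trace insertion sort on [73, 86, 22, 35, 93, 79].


Initial: [73, 86, 22, 35, 93, 79]
Insert 86: [73, 86, 22, 35, 93, 79]
Insert 22: [22, 73, 86, 35, 93, 79]
Insert 35: [22, 35, 73, 86, 93, 79]
Insert 93: [22, 35, 73, 86, 93, 79]
Insert 79: [22, 35, 73, 79, 86, 93]

Sorted: [22, 35, 73, 79, 86, 93]


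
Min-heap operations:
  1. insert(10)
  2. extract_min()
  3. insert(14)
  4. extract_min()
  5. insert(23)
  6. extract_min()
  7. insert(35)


insert(10) -> [10]
extract_min()->10, []
insert(14) -> [14]
extract_min()->14, []
insert(23) -> [23]
extract_min()->23, []
insert(35) -> [35]

Final heap: [35]


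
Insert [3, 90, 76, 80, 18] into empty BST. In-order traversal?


Insert 3: root
Insert 90: R from 3
Insert 76: R from 3 -> L from 90
Insert 80: R from 3 -> L from 90 -> R from 76
Insert 18: R from 3 -> L from 90 -> L from 76

In-order: [3, 18, 76, 80, 90]


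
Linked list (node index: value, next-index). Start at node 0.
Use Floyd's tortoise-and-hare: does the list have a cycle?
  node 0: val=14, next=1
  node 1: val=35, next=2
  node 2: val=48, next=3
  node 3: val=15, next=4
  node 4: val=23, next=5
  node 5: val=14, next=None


Floyd's tortoise (slow, +1) and hare (fast, +2):
  init: slow=0, fast=0
  step 1: slow=1, fast=2
  step 2: slow=2, fast=4
  step 3: fast 4->5->None, no cycle

Cycle: no


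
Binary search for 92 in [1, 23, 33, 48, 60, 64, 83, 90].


Step 1: lo=0, hi=7, mid=3, val=48
Step 2: lo=4, hi=7, mid=5, val=64
Step 3: lo=6, hi=7, mid=6, val=83
Step 4: lo=7, hi=7, mid=7, val=90

Not found


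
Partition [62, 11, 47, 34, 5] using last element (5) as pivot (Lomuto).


Pivot: 5
Place pivot at 0: [5, 11, 47, 34, 62]

Partitioned: [5, 11, 47, 34, 62]


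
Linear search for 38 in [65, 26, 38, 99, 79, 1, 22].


i=0: 65!=38
i=1: 26!=38
i=2: 38==38 found!

Found at 2, 3 comps


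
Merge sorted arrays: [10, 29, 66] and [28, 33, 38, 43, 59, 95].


Take 10 from A
Take 28 from B
Take 29 from A
Take 33 from B
Take 38 from B
Take 43 from B
Take 59 from B
Take 66 from A

Merged: [10, 28, 29, 33, 38, 43, 59, 66, 95]


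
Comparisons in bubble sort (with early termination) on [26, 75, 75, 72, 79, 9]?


Algorithm: bubble sort (with early termination)
Input: [26, 75, 75, 72, 79, 9]
Sorted: [9, 26, 72, 75, 75, 79]

15


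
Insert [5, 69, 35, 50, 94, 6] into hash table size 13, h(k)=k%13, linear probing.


Insert 5: h=5 -> slot 5
Insert 69: h=4 -> slot 4
Insert 35: h=9 -> slot 9
Insert 50: h=11 -> slot 11
Insert 94: h=3 -> slot 3
Insert 6: h=6 -> slot 6

Table: [None, None, None, 94, 69, 5, 6, None, None, 35, None, 50, None]


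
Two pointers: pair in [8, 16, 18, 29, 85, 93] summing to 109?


lo=0(8)+hi=5(93)=101
lo=1(16)+hi=5(93)=109

Yes: 16+93=109


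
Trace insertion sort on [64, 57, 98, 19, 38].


Initial: [64, 57, 98, 19, 38]
Insert 57: [57, 64, 98, 19, 38]
Insert 98: [57, 64, 98, 19, 38]
Insert 19: [19, 57, 64, 98, 38]
Insert 38: [19, 38, 57, 64, 98]

Sorted: [19, 38, 57, 64, 98]


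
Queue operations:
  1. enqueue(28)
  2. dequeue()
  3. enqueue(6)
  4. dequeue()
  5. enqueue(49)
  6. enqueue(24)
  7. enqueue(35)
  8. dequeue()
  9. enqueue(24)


enqueue(28) -> [28]
dequeue()->28, []
enqueue(6) -> [6]
dequeue()->6, []
enqueue(49) -> [49]
enqueue(24) -> [49, 24]
enqueue(35) -> [49, 24, 35]
dequeue()->49, [24, 35]
enqueue(24) -> [24, 35, 24]

Final queue: [24, 35, 24]


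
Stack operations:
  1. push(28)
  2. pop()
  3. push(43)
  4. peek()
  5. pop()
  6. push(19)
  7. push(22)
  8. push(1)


push(28) -> [28]
pop()->28, []
push(43) -> [43]
peek()->43
pop()->43, []
push(19) -> [19]
push(22) -> [19, 22]
push(1) -> [19, 22, 1]

Final stack: [19, 22, 1]


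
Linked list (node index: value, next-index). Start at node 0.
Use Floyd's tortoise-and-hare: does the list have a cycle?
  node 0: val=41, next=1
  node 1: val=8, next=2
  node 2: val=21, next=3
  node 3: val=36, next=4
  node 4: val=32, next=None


Floyd's tortoise (slow, +1) and hare (fast, +2):
  init: slow=0, fast=0
  step 1: slow=1, fast=2
  step 2: slow=2, fast=4
  step 3: fast -> None, no cycle

Cycle: no


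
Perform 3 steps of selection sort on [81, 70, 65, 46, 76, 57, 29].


Initial: [81, 70, 65, 46, 76, 57, 29]
Step 1: min=29 at 6
  Swap: [29, 70, 65, 46, 76, 57, 81]
Step 2: min=46 at 3
  Swap: [29, 46, 65, 70, 76, 57, 81]
Step 3: min=57 at 5
  Swap: [29, 46, 57, 70, 76, 65, 81]

After 3 steps: [29, 46, 57, 70, 76, 65, 81]


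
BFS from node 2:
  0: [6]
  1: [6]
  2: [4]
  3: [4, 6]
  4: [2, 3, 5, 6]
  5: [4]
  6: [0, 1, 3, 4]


Visit 2, enqueue [4]
Visit 4, enqueue [3, 5, 6]
Visit 3, enqueue []
Visit 5, enqueue []
Visit 6, enqueue [0, 1]
Visit 0, enqueue []
Visit 1, enqueue []

BFS order: [2, 4, 3, 5, 6, 0, 1]


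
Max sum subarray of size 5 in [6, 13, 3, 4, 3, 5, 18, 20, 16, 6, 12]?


[0:5]: 29
[1:6]: 28
[2:7]: 33
[3:8]: 50
[4:9]: 62
[5:10]: 65
[6:11]: 72

Max: 72 at [6:11]


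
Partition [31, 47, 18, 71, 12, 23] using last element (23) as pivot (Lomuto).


Pivot: 23
  18 <= 23: swap -> [18, 47, 31, 71, 12, 23]
  12 <= 23: swap -> [18, 12, 31, 71, 47, 23]
Place pivot at 2: [18, 12, 23, 71, 47, 31]

Partitioned: [18, 12, 23, 71, 47, 31]


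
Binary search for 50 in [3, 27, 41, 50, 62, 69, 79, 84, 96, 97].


Step 1: lo=0, hi=9, mid=4, val=62
Step 2: lo=0, hi=3, mid=1, val=27
Step 3: lo=2, hi=3, mid=2, val=41
Step 4: lo=3, hi=3, mid=3, val=50

Found at index 3


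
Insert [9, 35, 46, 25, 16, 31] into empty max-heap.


Insert 9: [9]
Insert 35: [35, 9]
Insert 46: [46, 9, 35]
Insert 25: [46, 25, 35, 9]
Insert 16: [46, 25, 35, 9, 16]
Insert 31: [46, 25, 35, 9, 16, 31]

Final heap: [46, 25, 35, 9, 16, 31]


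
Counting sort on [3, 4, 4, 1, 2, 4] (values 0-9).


Input: [3, 4, 4, 1, 2, 4]
Counts: [0, 1, 1, 1, 3, 0, 0, 0, 0, 0]

Sorted: [1, 2, 3, 4, 4, 4]


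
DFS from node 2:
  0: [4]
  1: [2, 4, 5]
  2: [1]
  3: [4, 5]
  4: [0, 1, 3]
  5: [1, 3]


Visit 2, push [1]
Visit 1, push [5, 4]
Visit 4, push [3, 0]
Visit 0, push []
Visit 3, push [5]
Visit 5, push []

DFS order: [2, 1, 4, 0, 3, 5]


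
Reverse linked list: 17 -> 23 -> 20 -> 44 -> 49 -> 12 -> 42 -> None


Step 1: curr=17, set curr.next=prev(None) | reversed so far: 17
Step 2: curr=23, set curr.next=prev(17) | reversed so far: 23 -> 17
Step 3: curr=20, set curr.next=prev(23) | reversed so far: 20 -> 23 -> 17
Step 4: curr=44, set curr.next=prev(20) | reversed so far: 44 -> 20 -> 23 -> 17
Step 5: curr=49, set curr.next=prev(44) | reversed so far: 49 -> 44 -> 20 -> 23 -> 17
Step 6: curr=12, set curr.next=prev(49) | reversed so far: 12 -> 49 -> 44 -> 20 -> 23 -> 17
Step 7: curr=42, set curr.next=prev(12) | reversed so far: 42 -> 12 -> 49 -> 44 -> 20 -> 23 -> 17

42 -> 12 -> 49 -> 44 -> 20 -> 23 -> 17 -> None


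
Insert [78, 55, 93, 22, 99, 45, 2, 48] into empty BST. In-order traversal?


Insert 78: root
Insert 55: L from 78
Insert 93: R from 78
Insert 22: L from 78 -> L from 55
Insert 99: R from 78 -> R from 93
Insert 45: L from 78 -> L from 55 -> R from 22
Insert 2: L from 78 -> L from 55 -> L from 22
Insert 48: L from 78 -> L from 55 -> R from 22 -> R from 45

In-order: [2, 22, 45, 48, 55, 78, 93, 99]


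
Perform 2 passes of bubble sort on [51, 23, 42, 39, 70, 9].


Initial: [51, 23, 42, 39, 70, 9]
Pass 1: [23, 42, 39, 51, 9, 70] (4 swaps)
Pass 2: [23, 39, 42, 9, 51, 70] (2 swaps)

After 2 passes: [23, 39, 42, 9, 51, 70]


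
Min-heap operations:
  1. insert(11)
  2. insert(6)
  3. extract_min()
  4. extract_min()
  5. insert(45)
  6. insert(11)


insert(11) -> [11]
insert(6) -> [6, 11]
extract_min()->6, [11]
extract_min()->11, []
insert(45) -> [45]
insert(11) -> [11, 45]

Final heap: [11, 45]


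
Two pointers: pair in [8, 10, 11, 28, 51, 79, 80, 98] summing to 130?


lo=0(8)+hi=7(98)=106
lo=1(10)+hi=7(98)=108
lo=2(11)+hi=7(98)=109
lo=3(28)+hi=7(98)=126
lo=4(51)+hi=7(98)=149
lo=4(51)+hi=6(80)=131
lo=4(51)+hi=5(79)=130

Yes: 51+79=130


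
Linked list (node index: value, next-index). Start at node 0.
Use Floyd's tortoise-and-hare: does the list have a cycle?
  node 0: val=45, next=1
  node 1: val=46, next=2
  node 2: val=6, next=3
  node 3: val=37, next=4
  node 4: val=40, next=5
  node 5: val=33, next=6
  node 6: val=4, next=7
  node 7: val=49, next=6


Floyd's tortoise (slow, +1) and hare (fast, +2):
  init: slow=0, fast=0
  step 1: slow=1, fast=2
  step 2: slow=2, fast=4
  step 3: slow=3, fast=6
  step 4: slow=4, fast=6
  step 5: slow=5, fast=6
  step 6: slow=6, fast=6
  slow == fast at node 6: cycle detected

Cycle: yes


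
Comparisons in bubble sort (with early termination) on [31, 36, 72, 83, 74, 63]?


Algorithm: bubble sort (with early termination)
Input: [31, 36, 72, 83, 74, 63]
Sorted: [31, 36, 63, 72, 74, 83]

14


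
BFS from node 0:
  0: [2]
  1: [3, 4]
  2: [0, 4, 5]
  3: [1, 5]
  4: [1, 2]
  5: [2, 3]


Visit 0, enqueue [2]
Visit 2, enqueue [4, 5]
Visit 4, enqueue [1]
Visit 5, enqueue [3]
Visit 1, enqueue []
Visit 3, enqueue []

BFS order: [0, 2, 4, 5, 1, 3]


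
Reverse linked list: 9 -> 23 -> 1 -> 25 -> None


Step 1: curr=9, set curr.next=prev(None) | reversed so far: 9
Step 2: curr=23, set curr.next=prev(9) | reversed so far: 23 -> 9
Step 3: curr=1, set curr.next=prev(23) | reversed so far: 1 -> 23 -> 9
Step 4: curr=25, set curr.next=prev(1) | reversed so far: 25 -> 1 -> 23 -> 9

25 -> 1 -> 23 -> 9 -> None


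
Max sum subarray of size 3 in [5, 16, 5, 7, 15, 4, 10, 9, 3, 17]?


[0:3]: 26
[1:4]: 28
[2:5]: 27
[3:6]: 26
[4:7]: 29
[5:8]: 23
[6:9]: 22
[7:10]: 29

Max: 29 at [4:7]


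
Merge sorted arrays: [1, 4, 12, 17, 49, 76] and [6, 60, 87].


Take 1 from A
Take 4 from A
Take 6 from B
Take 12 from A
Take 17 from A
Take 49 from A
Take 60 from B
Take 76 from A

Merged: [1, 4, 6, 12, 17, 49, 60, 76, 87]


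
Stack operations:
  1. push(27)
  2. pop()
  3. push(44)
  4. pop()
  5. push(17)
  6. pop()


push(27) -> [27]
pop()->27, []
push(44) -> [44]
pop()->44, []
push(17) -> [17]
pop()->17, []

Final stack: []


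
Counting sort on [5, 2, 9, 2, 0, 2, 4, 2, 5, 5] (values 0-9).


Input: [5, 2, 9, 2, 0, 2, 4, 2, 5, 5]
Counts: [1, 0, 4, 0, 1, 3, 0, 0, 0, 1]

Sorted: [0, 2, 2, 2, 2, 4, 5, 5, 5, 9]


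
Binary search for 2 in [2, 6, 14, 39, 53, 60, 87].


Step 1: lo=0, hi=6, mid=3, val=39
Step 2: lo=0, hi=2, mid=1, val=6
Step 3: lo=0, hi=0, mid=0, val=2

Found at index 0


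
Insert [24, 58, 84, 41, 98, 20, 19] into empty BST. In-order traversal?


Insert 24: root
Insert 58: R from 24
Insert 84: R from 24 -> R from 58
Insert 41: R from 24 -> L from 58
Insert 98: R from 24 -> R from 58 -> R from 84
Insert 20: L from 24
Insert 19: L from 24 -> L from 20

In-order: [19, 20, 24, 41, 58, 84, 98]


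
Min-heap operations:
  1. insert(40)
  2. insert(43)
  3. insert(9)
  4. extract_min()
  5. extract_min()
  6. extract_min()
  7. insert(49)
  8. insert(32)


insert(40) -> [40]
insert(43) -> [40, 43]
insert(9) -> [9, 43, 40]
extract_min()->9, [40, 43]
extract_min()->40, [43]
extract_min()->43, []
insert(49) -> [49]
insert(32) -> [32, 49]

Final heap: [32, 49]


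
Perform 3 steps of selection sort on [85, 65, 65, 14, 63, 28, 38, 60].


Initial: [85, 65, 65, 14, 63, 28, 38, 60]
Step 1: min=14 at 3
  Swap: [14, 65, 65, 85, 63, 28, 38, 60]
Step 2: min=28 at 5
  Swap: [14, 28, 65, 85, 63, 65, 38, 60]
Step 3: min=38 at 6
  Swap: [14, 28, 38, 85, 63, 65, 65, 60]

After 3 steps: [14, 28, 38, 85, 63, 65, 65, 60]


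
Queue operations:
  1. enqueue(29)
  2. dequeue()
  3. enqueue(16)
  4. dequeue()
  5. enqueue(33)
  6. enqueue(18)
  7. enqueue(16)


enqueue(29) -> [29]
dequeue()->29, []
enqueue(16) -> [16]
dequeue()->16, []
enqueue(33) -> [33]
enqueue(18) -> [33, 18]
enqueue(16) -> [33, 18, 16]

Final queue: [33, 18, 16]


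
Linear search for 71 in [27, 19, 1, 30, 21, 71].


i=0: 27!=71
i=1: 19!=71
i=2: 1!=71
i=3: 30!=71
i=4: 21!=71
i=5: 71==71 found!

Found at 5, 6 comps


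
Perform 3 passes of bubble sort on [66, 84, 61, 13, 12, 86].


Initial: [66, 84, 61, 13, 12, 86]
Pass 1: [66, 61, 13, 12, 84, 86] (3 swaps)
Pass 2: [61, 13, 12, 66, 84, 86] (3 swaps)
Pass 3: [13, 12, 61, 66, 84, 86] (2 swaps)

After 3 passes: [13, 12, 61, 66, 84, 86]


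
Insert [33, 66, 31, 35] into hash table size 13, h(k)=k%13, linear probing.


Insert 33: h=7 -> slot 7
Insert 66: h=1 -> slot 1
Insert 31: h=5 -> slot 5
Insert 35: h=9 -> slot 9

Table: [None, 66, None, None, None, 31, None, 33, None, 35, None, None, None]


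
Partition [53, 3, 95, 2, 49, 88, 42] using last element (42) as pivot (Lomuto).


Pivot: 42
  3 <= 42: swap -> [3, 53, 95, 2, 49, 88, 42]
  2 <= 42: swap -> [3, 2, 95, 53, 49, 88, 42]
Place pivot at 2: [3, 2, 42, 53, 49, 88, 95]

Partitioned: [3, 2, 42, 53, 49, 88, 95]


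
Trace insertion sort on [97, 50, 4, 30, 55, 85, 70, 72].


Initial: [97, 50, 4, 30, 55, 85, 70, 72]
Insert 50: [50, 97, 4, 30, 55, 85, 70, 72]
Insert 4: [4, 50, 97, 30, 55, 85, 70, 72]
Insert 30: [4, 30, 50, 97, 55, 85, 70, 72]
Insert 55: [4, 30, 50, 55, 97, 85, 70, 72]
Insert 85: [4, 30, 50, 55, 85, 97, 70, 72]
Insert 70: [4, 30, 50, 55, 70, 85, 97, 72]
Insert 72: [4, 30, 50, 55, 70, 72, 85, 97]

Sorted: [4, 30, 50, 55, 70, 72, 85, 97]


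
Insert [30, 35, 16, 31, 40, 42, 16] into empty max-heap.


Insert 30: [30]
Insert 35: [35, 30]
Insert 16: [35, 30, 16]
Insert 31: [35, 31, 16, 30]
Insert 40: [40, 35, 16, 30, 31]
Insert 42: [42, 35, 40, 30, 31, 16]
Insert 16: [42, 35, 40, 30, 31, 16, 16]

Final heap: [42, 35, 40, 30, 31, 16, 16]


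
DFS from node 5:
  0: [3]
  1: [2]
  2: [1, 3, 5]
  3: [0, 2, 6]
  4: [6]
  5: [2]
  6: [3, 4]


Visit 5, push [2]
Visit 2, push [3, 1]
Visit 1, push []
Visit 3, push [6, 0]
Visit 0, push []
Visit 6, push [4]
Visit 4, push []

DFS order: [5, 2, 1, 3, 0, 6, 4]


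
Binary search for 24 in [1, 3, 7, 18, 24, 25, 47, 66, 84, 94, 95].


Step 1: lo=0, hi=10, mid=5, val=25
Step 2: lo=0, hi=4, mid=2, val=7
Step 3: lo=3, hi=4, mid=3, val=18
Step 4: lo=4, hi=4, mid=4, val=24

Found at index 4


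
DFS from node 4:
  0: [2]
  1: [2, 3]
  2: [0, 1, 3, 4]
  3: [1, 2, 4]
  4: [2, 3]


Visit 4, push [3, 2]
Visit 2, push [3, 1, 0]
Visit 0, push []
Visit 1, push [3]
Visit 3, push []

DFS order: [4, 2, 0, 1, 3]


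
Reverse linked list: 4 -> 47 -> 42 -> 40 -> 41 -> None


Step 1: curr=4, set curr.next=prev(None) | reversed so far: 4
Step 2: curr=47, set curr.next=prev(4) | reversed so far: 47 -> 4
Step 3: curr=42, set curr.next=prev(47) | reversed so far: 42 -> 47 -> 4
Step 4: curr=40, set curr.next=prev(42) | reversed so far: 40 -> 42 -> 47 -> 4
Step 5: curr=41, set curr.next=prev(40) | reversed so far: 41 -> 40 -> 42 -> 47 -> 4

41 -> 40 -> 42 -> 47 -> 4 -> None


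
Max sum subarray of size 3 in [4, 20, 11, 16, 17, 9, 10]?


[0:3]: 35
[1:4]: 47
[2:5]: 44
[3:6]: 42
[4:7]: 36

Max: 47 at [1:4]


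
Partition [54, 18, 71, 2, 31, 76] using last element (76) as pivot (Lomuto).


Pivot: 76
  54 <= 76: advance i (no swap)
  18 <= 76: advance i (no swap)
  71 <= 76: advance i (no swap)
  2 <= 76: advance i (no swap)
  31 <= 76: advance i (no swap)
Place pivot at 5: [54, 18, 71, 2, 31, 76]

Partitioned: [54, 18, 71, 2, 31, 76]


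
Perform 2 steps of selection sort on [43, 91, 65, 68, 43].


Initial: [43, 91, 65, 68, 43]
Step 1: min=43 at 0
  Swap: [43, 91, 65, 68, 43]
Step 2: min=43 at 4
  Swap: [43, 43, 65, 68, 91]

After 2 steps: [43, 43, 65, 68, 91]


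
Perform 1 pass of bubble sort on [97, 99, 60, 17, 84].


Initial: [97, 99, 60, 17, 84]
Pass 1: [97, 60, 17, 84, 99] (3 swaps)

After 1 pass: [97, 60, 17, 84, 99]


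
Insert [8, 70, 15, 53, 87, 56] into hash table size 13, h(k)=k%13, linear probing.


Insert 8: h=8 -> slot 8
Insert 70: h=5 -> slot 5
Insert 15: h=2 -> slot 2
Insert 53: h=1 -> slot 1
Insert 87: h=9 -> slot 9
Insert 56: h=4 -> slot 4

Table: [None, 53, 15, None, 56, 70, None, None, 8, 87, None, None, None]


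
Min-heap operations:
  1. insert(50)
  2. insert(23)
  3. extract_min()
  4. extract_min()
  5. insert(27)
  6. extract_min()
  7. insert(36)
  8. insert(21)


insert(50) -> [50]
insert(23) -> [23, 50]
extract_min()->23, [50]
extract_min()->50, []
insert(27) -> [27]
extract_min()->27, []
insert(36) -> [36]
insert(21) -> [21, 36]

Final heap: [21, 36]


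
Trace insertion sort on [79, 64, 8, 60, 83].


Initial: [79, 64, 8, 60, 83]
Insert 64: [64, 79, 8, 60, 83]
Insert 8: [8, 64, 79, 60, 83]
Insert 60: [8, 60, 64, 79, 83]
Insert 83: [8, 60, 64, 79, 83]

Sorted: [8, 60, 64, 79, 83]


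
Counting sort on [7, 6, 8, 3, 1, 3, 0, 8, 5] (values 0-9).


Input: [7, 6, 8, 3, 1, 3, 0, 8, 5]
Counts: [1, 1, 0, 2, 0, 1, 1, 1, 2, 0]

Sorted: [0, 1, 3, 3, 5, 6, 7, 8, 8]


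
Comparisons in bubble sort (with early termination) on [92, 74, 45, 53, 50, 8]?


Algorithm: bubble sort (with early termination)
Input: [92, 74, 45, 53, 50, 8]
Sorted: [8, 45, 50, 53, 74, 92]

15


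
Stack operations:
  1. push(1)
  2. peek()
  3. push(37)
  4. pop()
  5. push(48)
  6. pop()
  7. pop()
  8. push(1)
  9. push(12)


push(1) -> [1]
peek()->1
push(37) -> [1, 37]
pop()->37, [1]
push(48) -> [1, 48]
pop()->48, [1]
pop()->1, []
push(1) -> [1]
push(12) -> [1, 12]

Final stack: [1, 12]


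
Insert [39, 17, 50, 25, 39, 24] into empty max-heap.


Insert 39: [39]
Insert 17: [39, 17]
Insert 50: [50, 17, 39]
Insert 25: [50, 25, 39, 17]
Insert 39: [50, 39, 39, 17, 25]
Insert 24: [50, 39, 39, 17, 25, 24]

Final heap: [50, 39, 39, 17, 25, 24]


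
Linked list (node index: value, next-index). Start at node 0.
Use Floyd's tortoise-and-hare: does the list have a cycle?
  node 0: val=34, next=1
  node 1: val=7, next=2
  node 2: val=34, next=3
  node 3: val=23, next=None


Floyd's tortoise (slow, +1) and hare (fast, +2):
  init: slow=0, fast=0
  step 1: slow=1, fast=2
  step 2: fast 2->3->None, no cycle

Cycle: no


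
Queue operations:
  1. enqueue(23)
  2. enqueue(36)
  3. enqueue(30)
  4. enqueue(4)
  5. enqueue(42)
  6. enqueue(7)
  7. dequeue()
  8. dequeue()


enqueue(23) -> [23]
enqueue(36) -> [23, 36]
enqueue(30) -> [23, 36, 30]
enqueue(4) -> [23, 36, 30, 4]
enqueue(42) -> [23, 36, 30, 4, 42]
enqueue(7) -> [23, 36, 30, 4, 42, 7]
dequeue()->23, [36, 30, 4, 42, 7]
dequeue()->36, [30, 4, 42, 7]

Final queue: [30, 4, 42, 7]


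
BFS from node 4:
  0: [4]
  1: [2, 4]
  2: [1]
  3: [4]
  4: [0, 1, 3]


Visit 4, enqueue [0, 1, 3]
Visit 0, enqueue []
Visit 1, enqueue [2]
Visit 3, enqueue []
Visit 2, enqueue []

BFS order: [4, 0, 1, 3, 2]


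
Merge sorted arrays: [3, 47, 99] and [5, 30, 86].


Take 3 from A
Take 5 from B
Take 30 from B
Take 47 from A
Take 86 from B

Merged: [3, 5, 30, 47, 86, 99]


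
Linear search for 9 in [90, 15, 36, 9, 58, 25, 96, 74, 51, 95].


i=0: 90!=9
i=1: 15!=9
i=2: 36!=9
i=3: 9==9 found!

Found at 3, 4 comps


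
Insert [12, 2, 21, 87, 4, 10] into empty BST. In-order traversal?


Insert 12: root
Insert 2: L from 12
Insert 21: R from 12
Insert 87: R from 12 -> R from 21
Insert 4: L from 12 -> R from 2
Insert 10: L from 12 -> R from 2 -> R from 4

In-order: [2, 4, 10, 12, 21, 87]


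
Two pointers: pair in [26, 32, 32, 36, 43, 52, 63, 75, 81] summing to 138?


lo=0(26)+hi=8(81)=107
lo=1(32)+hi=8(81)=113
lo=2(32)+hi=8(81)=113
lo=3(36)+hi=8(81)=117
lo=4(43)+hi=8(81)=124
lo=5(52)+hi=8(81)=133
lo=6(63)+hi=8(81)=144
lo=6(63)+hi=7(75)=138

Yes: 63+75=138


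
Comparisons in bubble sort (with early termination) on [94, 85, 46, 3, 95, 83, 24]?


Algorithm: bubble sort (with early termination)
Input: [94, 85, 46, 3, 95, 83, 24]
Sorted: [3, 24, 46, 83, 85, 94, 95]

21


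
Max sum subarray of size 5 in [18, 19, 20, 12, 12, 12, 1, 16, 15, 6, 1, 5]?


[0:5]: 81
[1:6]: 75
[2:7]: 57
[3:8]: 53
[4:9]: 56
[5:10]: 50
[6:11]: 39
[7:12]: 43

Max: 81 at [0:5]


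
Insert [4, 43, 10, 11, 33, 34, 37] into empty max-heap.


Insert 4: [4]
Insert 43: [43, 4]
Insert 10: [43, 4, 10]
Insert 11: [43, 11, 10, 4]
Insert 33: [43, 33, 10, 4, 11]
Insert 34: [43, 33, 34, 4, 11, 10]
Insert 37: [43, 33, 37, 4, 11, 10, 34]

Final heap: [43, 33, 37, 4, 11, 10, 34]


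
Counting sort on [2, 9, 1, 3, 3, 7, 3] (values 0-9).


Input: [2, 9, 1, 3, 3, 7, 3]
Counts: [0, 1, 1, 3, 0, 0, 0, 1, 0, 1]

Sorted: [1, 2, 3, 3, 3, 7, 9]


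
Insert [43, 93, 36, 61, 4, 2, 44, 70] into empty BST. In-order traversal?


Insert 43: root
Insert 93: R from 43
Insert 36: L from 43
Insert 61: R from 43 -> L from 93
Insert 4: L from 43 -> L from 36
Insert 2: L from 43 -> L from 36 -> L from 4
Insert 44: R from 43 -> L from 93 -> L from 61
Insert 70: R from 43 -> L from 93 -> R from 61

In-order: [2, 4, 36, 43, 44, 61, 70, 93]


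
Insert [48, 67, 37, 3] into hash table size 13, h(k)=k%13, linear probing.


Insert 48: h=9 -> slot 9
Insert 67: h=2 -> slot 2
Insert 37: h=11 -> slot 11
Insert 3: h=3 -> slot 3

Table: [None, None, 67, 3, None, None, None, None, None, 48, None, 37, None]


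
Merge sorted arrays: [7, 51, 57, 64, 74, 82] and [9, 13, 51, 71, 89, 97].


Take 7 from A
Take 9 from B
Take 13 from B
Take 51 from A
Take 51 from B
Take 57 from A
Take 64 from A
Take 71 from B
Take 74 from A
Take 82 from A

Merged: [7, 9, 13, 51, 51, 57, 64, 71, 74, 82, 89, 97]


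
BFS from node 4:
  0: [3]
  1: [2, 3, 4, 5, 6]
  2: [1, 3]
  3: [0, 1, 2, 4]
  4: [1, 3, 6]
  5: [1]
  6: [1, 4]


Visit 4, enqueue [1, 3, 6]
Visit 1, enqueue [2, 5]
Visit 3, enqueue [0]
Visit 6, enqueue []
Visit 2, enqueue []
Visit 5, enqueue []
Visit 0, enqueue []

BFS order: [4, 1, 3, 6, 2, 5, 0]


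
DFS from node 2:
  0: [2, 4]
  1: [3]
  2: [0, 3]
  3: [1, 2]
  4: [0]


Visit 2, push [3, 0]
Visit 0, push [4]
Visit 4, push []
Visit 3, push [1]
Visit 1, push []

DFS order: [2, 0, 4, 3, 1]


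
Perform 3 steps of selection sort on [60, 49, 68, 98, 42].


Initial: [60, 49, 68, 98, 42]
Step 1: min=42 at 4
  Swap: [42, 49, 68, 98, 60]
Step 2: min=49 at 1
  Swap: [42, 49, 68, 98, 60]
Step 3: min=60 at 4
  Swap: [42, 49, 60, 98, 68]

After 3 steps: [42, 49, 60, 98, 68]


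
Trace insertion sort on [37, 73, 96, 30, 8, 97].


Initial: [37, 73, 96, 30, 8, 97]
Insert 73: [37, 73, 96, 30, 8, 97]
Insert 96: [37, 73, 96, 30, 8, 97]
Insert 30: [30, 37, 73, 96, 8, 97]
Insert 8: [8, 30, 37, 73, 96, 97]
Insert 97: [8, 30, 37, 73, 96, 97]

Sorted: [8, 30, 37, 73, 96, 97]


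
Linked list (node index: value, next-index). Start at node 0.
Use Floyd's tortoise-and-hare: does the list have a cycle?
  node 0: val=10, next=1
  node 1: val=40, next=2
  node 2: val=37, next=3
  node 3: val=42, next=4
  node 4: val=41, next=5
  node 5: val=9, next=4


Floyd's tortoise (slow, +1) and hare (fast, +2):
  init: slow=0, fast=0
  step 1: slow=1, fast=2
  step 2: slow=2, fast=4
  step 3: slow=3, fast=4
  step 4: slow=4, fast=4
  slow == fast at node 4: cycle detected

Cycle: yes


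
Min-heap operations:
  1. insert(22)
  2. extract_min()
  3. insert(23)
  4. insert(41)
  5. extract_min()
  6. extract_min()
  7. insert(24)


insert(22) -> [22]
extract_min()->22, []
insert(23) -> [23]
insert(41) -> [23, 41]
extract_min()->23, [41]
extract_min()->41, []
insert(24) -> [24]

Final heap: [24]


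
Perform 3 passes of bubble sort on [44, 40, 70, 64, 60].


Initial: [44, 40, 70, 64, 60]
Pass 1: [40, 44, 64, 60, 70] (3 swaps)
Pass 2: [40, 44, 60, 64, 70] (1 swaps)
Pass 3: [40, 44, 60, 64, 70] (0 swaps)

After 3 passes: [40, 44, 60, 64, 70]


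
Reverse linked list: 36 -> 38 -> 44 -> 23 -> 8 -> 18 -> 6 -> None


Step 1: curr=36, set curr.next=prev(None) | reversed so far: 36
Step 2: curr=38, set curr.next=prev(36) | reversed so far: 38 -> 36
Step 3: curr=44, set curr.next=prev(38) | reversed so far: 44 -> 38 -> 36
Step 4: curr=23, set curr.next=prev(44) | reversed so far: 23 -> 44 -> 38 -> 36
Step 5: curr=8, set curr.next=prev(23) | reversed so far: 8 -> 23 -> 44 -> 38 -> 36
Step 6: curr=18, set curr.next=prev(8) | reversed so far: 18 -> 8 -> 23 -> 44 -> 38 -> 36
Step 7: curr=6, set curr.next=prev(18) | reversed so far: 6 -> 18 -> 8 -> 23 -> 44 -> 38 -> 36

6 -> 18 -> 8 -> 23 -> 44 -> 38 -> 36 -> None


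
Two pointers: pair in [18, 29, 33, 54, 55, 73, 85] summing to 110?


lo=0(18)+hi=6(85)=103
lo=1(29)+hi=6(85)=114
lo=1(29)+hi=5(73)=102
lo=2(33)+hi=5(73)=106
lo=3(54)+hi=5(73)=127
lo=3(54)+hi=4(55)=109

No pair found


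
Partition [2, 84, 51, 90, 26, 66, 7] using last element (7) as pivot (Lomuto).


Pivot: 7
  2 <= 7: advance i (no swap)
Place pivot at 1: [2, 7, 51, 90, 26, 66, 84]

Partitioned: [2, 7, 51, 90, 26, 66, 84]


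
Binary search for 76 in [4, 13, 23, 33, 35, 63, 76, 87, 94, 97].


Step 1: lo=0, hi=9, mid=4, val=35
Step 2: lo=5, hi=9, mid=7, val=87
Step 3: lo=5, hi=6, mid=5, val=63
Step 4: lo=6, hi=6, mid=6, val=76

Found at index 6


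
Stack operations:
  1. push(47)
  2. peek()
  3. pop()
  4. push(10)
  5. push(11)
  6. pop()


push(47) -> [47]
peek()->47
pop()->47, []
push(10) -> [10]
push(11) -> [10, 11]
pop()->11, [10]

Final stack: [10]


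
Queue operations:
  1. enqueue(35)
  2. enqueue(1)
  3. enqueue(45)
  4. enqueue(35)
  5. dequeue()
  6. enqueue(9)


enqueue(35) -> [35]
enqueue(1) -> [35, 1]
enqueue(45) -> [35, 1, 45]
enqueue(35) -> [35, 1, 45, 35]
dequeue()->35, [1, 45, 35]
enqueue(9) -> [1, 45, 35, 9]

Final queue: [1, 45, 35, 9]


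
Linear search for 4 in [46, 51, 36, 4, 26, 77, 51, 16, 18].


i=0: 46!=4
i=1: 51!=4
i=2: 36!=4
i=3: 4==4 found!

Found at 3, 4 comps


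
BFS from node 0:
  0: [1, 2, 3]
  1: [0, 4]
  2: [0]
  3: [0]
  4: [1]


Visit 0, enqueue [1, 2, 3]
Visit 1, enqueue [4]
Visit 2, enqueue []
Visit 3, enqueue []
Visit 4, enqueue []

BFS order: [0, 1, 2, 3, 4]


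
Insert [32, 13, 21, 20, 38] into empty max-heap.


Insert 32: [32]
Insert 13: [32, 13]
Insert 21: [32, 13, 21]
Insert 20: [32, 20, 21, 13]
Insert 38: [38, 32, 21, 13, 20]

Final heap: [38, 32, 21, 13, 20]


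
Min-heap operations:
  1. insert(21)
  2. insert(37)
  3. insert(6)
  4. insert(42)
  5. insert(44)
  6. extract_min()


insert(21) -> [21]
insert(37) -> [21, 37]
insert(6) -> [6, 37, 21]
insert(42) -> [6, 37, 21, 42]
insert(44) -> [6, 37, 21, 42, 44]
extract_min()->6, [21, 37, 44, 42]

Final heap: [21, 37, 44, 42]


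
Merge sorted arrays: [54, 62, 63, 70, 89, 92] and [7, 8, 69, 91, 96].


Take 7 from B
Take 8 from B
Take 54 from A
Take 62 from A
Take 63 from A
Take 69 from B
Take 70 from A
Take 89 from A
Take 91 from B
Take 92 from A

Merged: [7, 8, 54, 62, 63, 69, 70, 89, 91, 92, 96]


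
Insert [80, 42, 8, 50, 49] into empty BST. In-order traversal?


Insert 80: root
Insert 42: L from 80
Insert 8: L from 80 -> L from 42
Insert 50: L from 80 -> R from 42
Insert 49: L from 80 -> R from 42 -> L from 50

In-order: [8, 42, 49, 50, 80]


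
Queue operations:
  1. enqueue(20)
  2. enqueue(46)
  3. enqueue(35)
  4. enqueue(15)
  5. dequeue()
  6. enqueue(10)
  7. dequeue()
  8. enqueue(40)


enqueue(20) -> [20]
enqueue(46) -> [20, 46]
enqueue(35) -> [20, 46, 35]
enqueue(15) -> [20, 46, 35, 15]
dequeue()->20, [46, 35, 15]
enqueue(10) -> [46, 35, 15, 10]
dequeue()->46, [35, 15, 10]
enqueue(40) -> [35, 15, 10, 40]

Final queue: [35, 15, 10, 40]


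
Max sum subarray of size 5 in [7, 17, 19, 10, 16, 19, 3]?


[0:5]: 69
[1:6]: 81
[2:7]: 67

Max: 81 at [1:6]


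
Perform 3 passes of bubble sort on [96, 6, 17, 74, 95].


Initial: [96, 6, 17, 74, 95]
Pass 1: [6, 17, 74, 95, 96] (4 swaps)
Pass 2: [6, 17, 74, 95, 96] (0 swaps)
Pass 3: [6, 17, 74, 95, 96] (0 swaps)

After 3 passes: [6, 17, 74, 95, 96]


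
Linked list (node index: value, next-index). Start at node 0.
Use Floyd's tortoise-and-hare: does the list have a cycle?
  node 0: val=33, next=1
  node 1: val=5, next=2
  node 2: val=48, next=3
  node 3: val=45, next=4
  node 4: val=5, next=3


Floyd's tortoise (slow, +1) and hare (fast, +2):
  init: slow=0, fast=0
  step 1: slow=1, fast=2
  step 2: slow=2, fast=4
  step 3: slow=3, fast=4
  step 4: slow=4, fast=4
  slow == fast at node 4: cycle detected

Cycle: yes


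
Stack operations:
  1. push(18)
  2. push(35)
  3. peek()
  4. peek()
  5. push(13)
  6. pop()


push(18) -> [18]
push(35) -> [18, 35]
peek()->35
peek()->35
push(13) -> [18, 35, 13]
pop()->13, [18, 35]

Final stack: [18, 35]


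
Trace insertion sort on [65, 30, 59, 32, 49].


Initial: [65, 30, 59, 32, 49]
Insert 30: [30, 65, 59, 32, 49]
Insert 59: [30, 59, 65, 32, 49]
Insert 32: [30, 32, 59, 65, 49]
Insert 49: [30, 32, 49, 59, 65]

Sorted: [30, 32, 49, 59, 65]


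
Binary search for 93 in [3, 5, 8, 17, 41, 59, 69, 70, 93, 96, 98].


Step 1: lo=0, hi=10, mid=5, val=59
Step 2: lo=6, hi=10, mid=8, val=93

Found at index 8


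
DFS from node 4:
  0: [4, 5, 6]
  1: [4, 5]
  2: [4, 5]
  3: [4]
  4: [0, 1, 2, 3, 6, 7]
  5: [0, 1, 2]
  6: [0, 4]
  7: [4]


Visit 4, push [7, 6, 3, 2, 1, 0]
Visit 0, push [6, 5]
Visit 5, push [2, 1]
Visit 1, push []
Visit 2, push []
Visit 6, push []
Visit 3, push []
Visit 7, push []

DFS order: [4, 0, 5, 1, 2, 6, 3, 7]


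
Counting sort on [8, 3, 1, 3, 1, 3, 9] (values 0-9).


Input: [8, 3, 1, 3, 1, 3, 9]
Counts: [0, 2, 0, 3, 0, 0, 0, 0, 1, 1]

Sorted: [1, 1, 3, 3, 3, 8, 9]


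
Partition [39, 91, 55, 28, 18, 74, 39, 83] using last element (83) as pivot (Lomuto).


Pivot: 83
  39 <= 83: advance i (no swap)
  55 <= 83: swap -> [39, 55, 91, 28, 18, 74, 39, 83]
  28 <= 83: swap -> [39, 55, 28, 91, 18, 74, 39, 83]
  18 <= 83: swap -> [39, 55, 28, 18, 91, 74, 39, 83]
  74 <= 83: swap -> [39, 55, 28, 18, 74, 91, 39, 83]
  39 <= 83: swap -> [39, 55, 28, 18, 74, 39, 91, 83]
Place pivot at 6: [39, 55, 28, 18, 74, 39, 83, 91]

Partitioned: [39, 55, 28, 18, 74, 39, 83, 91]


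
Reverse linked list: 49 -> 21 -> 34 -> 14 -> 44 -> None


Step 1: curr=49, set curr.next=prev(None) | reversed so far: 49
Step 2: curr=21, set curr.next=prev(49) | reversed so far: 21 -> 49
Step 3: curr=34, set curr.next=prev(21) | reversed so far: 34 -> 21 -> 49
Step 4: curr=14, set curr.next=prev(34) | reversed so far: 14 -> 34 -> 21 -> 49
Step 5: curr=44, set curr.next=prev(14) | reversed so far: 44 -> 14 -> 34 -> 21 -> 49

44 -> 14 -> 34 -> 21 -> 49 -> None


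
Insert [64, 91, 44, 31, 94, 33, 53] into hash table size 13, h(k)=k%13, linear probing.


Insert 64: h=12 -> slot 12
Insert 91: h=0 -> slot 0
Insert 44: h=5 -> slot 5
Insert 31: h=5, 1 probes -> slot 6
Insert 94: h=3 -> slot 3
Insert 33: h=7 -> slot 7
Insert 53: h=1 -> slot 1

Table: [91, 53, None, 94, None, 44, 31, 33, None, None, None, None, 64]


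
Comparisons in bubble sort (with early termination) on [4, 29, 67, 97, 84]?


Algorithm: bubble sort (with early termination)
Input: [4, 29, 67, 97, 84]
Sorted: [4, 29, 67, 84, 97]

7


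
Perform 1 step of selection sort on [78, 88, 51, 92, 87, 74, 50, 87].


Initial: [78, 88, 51, 92, 87, 74, 50, 87]
Step 1: min=50 at 6
  Swap: [50, 88, 51, 92, 87, 74, 78, 87]

After 1 step: [50, 88, 51, 92, 87, 74, 78, 87]


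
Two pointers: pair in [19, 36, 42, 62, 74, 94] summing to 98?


lo=0(19)+hi=5(94)=113
lo=0(19)+hi=4(74)=93
lo=1(36)+hi=4(74)=110
lo=1(36)+hi=3(62)=98

Yes: 36+62=98


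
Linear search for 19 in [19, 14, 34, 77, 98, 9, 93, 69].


i=0: 19==19 found!

Found at 0, 1 comps


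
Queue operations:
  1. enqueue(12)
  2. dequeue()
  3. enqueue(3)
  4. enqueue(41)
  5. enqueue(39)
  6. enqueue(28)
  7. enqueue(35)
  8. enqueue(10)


enqueue(12) -> [12]
dequeue()->12, []
enqueue(3) -> [3]
enqueue(41) -> [3, 41]
enqueue(39) -> [3, 41, 39]
enqueue(28) -> [3, 41, 39, 28]
enqueue(35) -> [3, 41, 39, 28, 35]
enqueue(10) -> [3, 41, 39, 28, 35, 10]

Final queue: [3, 41, 39, 28, 35, 10]


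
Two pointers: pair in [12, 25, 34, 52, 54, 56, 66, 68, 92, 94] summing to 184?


lo=0(12)+hi=9(94)=106
lo=1(25)+hi=9(94)=119
lo=2(34)+hi=9(94)=128
lo=3(52)+hi=9(94)=146
lo=4(54)+hi=9(94)=148
lo=5(56)+hi=9(94)=150
lo=6(66)+hi=9(94)=160
lo=7(68)+hi=9(94)=162
lo=8(92)+hi=9(94)=186

No pair found


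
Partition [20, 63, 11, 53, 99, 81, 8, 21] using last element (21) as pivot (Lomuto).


Pivot: 21
  20 <= 21: advance i (no swap)
  11 <= 21: swap -> [20, 11, 63, 53, 99, 81, 8, 21]
  8 <= 21: swap -> [20, 11, 8, 53, 99, 81, 63, 21]
Place pivot at 3: [20, 11, 8, 21, 99, 81, 63, 53]

Partitioned: [20, 11, 8, 21, 99, 81, 63, 53]


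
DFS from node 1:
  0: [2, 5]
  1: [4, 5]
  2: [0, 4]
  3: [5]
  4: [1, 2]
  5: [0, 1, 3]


Visit 1, push [5, 4]
Visit 4, push [2]
Visit 2, push [0]
Visit 0, push [5]
Visit 5, push [3]
Visit 3, push []

DFS order: [1, 4, 2, 0, 5, 3]


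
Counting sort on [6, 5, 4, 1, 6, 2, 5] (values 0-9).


Input: [6, 5, 4, 1, 6, 2, 5]
Counts: [0, 1, 1, 0, 1, 2, 2, 0, 0, 0]

Sorted: [1, 2, 4, 5, 5, 6, 6]


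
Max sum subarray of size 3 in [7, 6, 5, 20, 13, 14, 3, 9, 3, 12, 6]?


[0:3]: 18
[1:4]: 31
[2:5]: 38
[3:6]: 47
[4:7]: 30
[5:8]: 26
[6:9]: 15
[7:10]: 24
[8:11]: 21

Max: 47 at [3:6]


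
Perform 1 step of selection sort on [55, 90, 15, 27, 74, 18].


Initial: [55, 90, 15, 27, 74, 18]
Step 1: min=15 at 2
  Swap: [15, 90, 55, 27, 74, 18]

After 1 step: [15, 90, 55, 27, 74, 18]


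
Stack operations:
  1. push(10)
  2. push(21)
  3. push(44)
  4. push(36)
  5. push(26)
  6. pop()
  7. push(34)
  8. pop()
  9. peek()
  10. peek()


push(10) -> [10]
push(21) -> [10, 21]
push(44) -> [10, 21, 44]
push(36) -> [10, 21, 44, 36]
push(26) -> [10, 21, 44, 36, 26]
pop()->26, [10, 21, 44, 36]
push(34) -> [10, 21, 44, 36, 34]
pop()->34, [10, 21, 44, 36]
peek()->36
peek()->36

Final stack: [10, 21, 44, 36]


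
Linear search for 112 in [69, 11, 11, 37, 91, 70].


i=0: 69!=112
i=1: 11!=112
i=2: 11!=112
i=3: 37!=112
i=4: 91!=112
i=5: 70!=112

Not found, 6 comps


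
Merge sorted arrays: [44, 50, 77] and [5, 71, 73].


Take 5 from B
Take 44 from A
Take 50 from A
Take 71 from B
Take 73 from B

Merged: [5, 44, 50, 71, 73, 77]


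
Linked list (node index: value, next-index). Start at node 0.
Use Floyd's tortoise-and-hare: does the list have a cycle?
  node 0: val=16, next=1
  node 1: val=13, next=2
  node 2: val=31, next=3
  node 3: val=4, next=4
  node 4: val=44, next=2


Floyd's tortoise (slow, +1) and hare (fast, +2):
  init: slow=0, fast=0
  step 1: slow=1, fast=2
  step 2: slow=2, fast=4
  step 3: slow=3, fast=3
  slow == fast at node 3: cycle detected

Cycle: yes


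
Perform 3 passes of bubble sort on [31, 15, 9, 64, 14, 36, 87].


Initial: [31, 15, 9, 64, 14, 36, 87]
Pass 1: [15, 9, 31, 14, 36, 64, 87] (4 swaps)
Pass 2: [9, 15, 14, 31, 36, 64, 87] (2 swaps)
Pass 3: [9, 14, 15, 31, 36, 64, 87] (1 swaps)

After 3 passes: [9, 14, 15, 31, 36, 64, 87]


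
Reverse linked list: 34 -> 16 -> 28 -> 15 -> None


Step 1: curr=34, set curr.next=prev(None) | reversed so far: 34
Step 2: curr=16, set curr.next=prev(34) | reversed so far: 16 -> 34
Step 3: curr=28, set curr.next=prev(16) | reversed so far: 28 -> 16 -> 34
Step 4: curr=15, set curr.next=prev(28) | reversed so far: 15 -> 28 -> 16 -> 34

15 -> 28 -> 16 -> 34 -> None


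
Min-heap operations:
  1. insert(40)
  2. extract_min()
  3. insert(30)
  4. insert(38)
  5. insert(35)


insert(40) -> [40]
extract_min()->40, []
insert(30) -> [30]
insert(38) -> [30, 38]
insert(35) -> [30, 38, 35]

Final heap: [30, 38, 35]


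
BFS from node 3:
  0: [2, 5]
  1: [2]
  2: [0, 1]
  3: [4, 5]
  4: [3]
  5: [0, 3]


Visit 3, enqueue [4, 5]
Visit 4, enqueue []
Visit 5, enqueue [0]
Visit 0, enqueue [2]
Visit 2, enqueue [1]
Visit 1, enqueue []

BFS order: [3, 4, 5, 0, 2, 1]


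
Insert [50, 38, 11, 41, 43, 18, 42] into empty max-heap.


Insert 50: [50]
Insert 38: [50, 38]
Insert 11: [50, 38, 11]
Insert 41: [50, 41, 11, 38]
Insert 43: [50, 43, 11, 38, 41]
Insert 18: [50, 43, 18, 38, 41, 11]
Insert 42: [50, 43, 42, 38, 41, 11, 18]

Final heap: [50, 43, 42, 38, 41, 11, 18]


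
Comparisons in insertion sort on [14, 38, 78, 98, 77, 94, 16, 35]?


Algorithm: insertion sort
Input: [14, 38, 78, 98, 77, 94, 16, 35]
Sorted: [14, 16, 35, 38, 77, 78, 94, 98]

20


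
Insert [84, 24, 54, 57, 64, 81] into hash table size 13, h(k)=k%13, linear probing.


Insert 84: h=6 -> slot 6
Insert 24: h=11 -> slot 11
Insert 54: h=2 -> slot 2
Insert 57: h=5 -> slot 5
Insert 64: h=12 -> slot 12
Insert 81: h=3 -> slot 3

Table: [None, None, 54, 81, None, 57, 84, None, None, None, None, 24, 64]
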